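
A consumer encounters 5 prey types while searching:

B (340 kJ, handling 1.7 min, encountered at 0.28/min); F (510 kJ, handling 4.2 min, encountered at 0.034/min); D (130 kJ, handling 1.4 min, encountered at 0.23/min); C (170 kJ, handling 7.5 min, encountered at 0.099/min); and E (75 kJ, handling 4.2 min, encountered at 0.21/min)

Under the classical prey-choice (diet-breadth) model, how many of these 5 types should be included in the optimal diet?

Rank by E/h (kJ/min): B 200, F 121, D 92.9, C 22.7, E 17.9. Include each in turn until the next type's E/h falls below the running intake rate.
Rate on top 1: 64.5. F: 121 > 64.5 → include.
Rate on top 2: 69.52. D: 92.9 > 69.52 → include.
Rate on top 3: 73.39. C: 22.7 < 73.39 → exclude; stop.
Optimal diet: B, F, D — 3 of 5 types.

3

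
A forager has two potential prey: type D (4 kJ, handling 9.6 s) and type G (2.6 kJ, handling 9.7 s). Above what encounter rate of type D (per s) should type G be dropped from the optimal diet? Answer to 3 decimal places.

0.188 per s

The zero-one rule: include type G iff E₂/h₂ > λE₁/(1+λh₁). Equality gives the switch point.
λE₁h₂ = E₂ + λE₂h₁ ⇒ λ = E₂/(E₁h₂ − E₂h₁) = 2.6/(38.8 − 24.96) = 0.1879 per s.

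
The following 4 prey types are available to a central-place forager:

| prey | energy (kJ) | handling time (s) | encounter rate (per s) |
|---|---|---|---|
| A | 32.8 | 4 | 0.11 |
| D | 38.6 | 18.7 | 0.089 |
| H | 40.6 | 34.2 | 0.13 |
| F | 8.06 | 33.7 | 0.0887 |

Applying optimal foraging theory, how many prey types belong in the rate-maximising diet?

1

Rank by E/h (kJ/s): A 8.2, D 2.06, H 1.19, F 0.239. Include each in turn until the next type's E/h falls below the running intake rate.
Rate on top 1: 2.506. D: 2.06 < 2.506 → exclude; stop.
Optimal diet: A — 1 of 4 types.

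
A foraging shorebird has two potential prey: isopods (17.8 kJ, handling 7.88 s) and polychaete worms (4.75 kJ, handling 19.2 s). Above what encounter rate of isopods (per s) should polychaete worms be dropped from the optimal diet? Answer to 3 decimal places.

0.016 per s

The zero-one rule: include polychaete worms iff E₂/h₂ > λE₁/(1+λh₁). Equality gives the switch point.
λE₁h₂ = E₂ + λE₂h₁ ⇒ λ = E₂/(E₁h₂ − E₂h₁) = 4.75/(341.8 − 37.43) = 0.01561 per s.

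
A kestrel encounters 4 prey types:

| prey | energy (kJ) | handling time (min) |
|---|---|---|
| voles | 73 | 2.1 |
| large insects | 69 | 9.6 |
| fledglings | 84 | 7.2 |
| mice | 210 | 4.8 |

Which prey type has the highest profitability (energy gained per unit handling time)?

mice

Profitability E/h (kJ/min): voles = 73/2.1 = 34.8, large insects = 69/9.6 = 7.19, fledglings = 84/7.2 = 11.7, mice = 210/4.8 = 43.8.
Ranked: mice > voles > fledglings > large insects.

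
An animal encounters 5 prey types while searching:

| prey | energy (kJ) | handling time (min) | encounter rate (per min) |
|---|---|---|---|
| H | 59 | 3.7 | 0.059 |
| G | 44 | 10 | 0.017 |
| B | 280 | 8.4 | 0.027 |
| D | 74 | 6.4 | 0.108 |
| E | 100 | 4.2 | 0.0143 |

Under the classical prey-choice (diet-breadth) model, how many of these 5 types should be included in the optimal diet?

4

E/h in descending order: B 33.3, E 23.8, H 15.9, D 11.6, G 4.4 kJ/min. The optimal diet is the largest prefix of this list for which every included type satisfies E_i/h_i > R on the types above it.
Rate on top 1: 6.162. E: 23.8 > 6.162 → include.
Rate on top 2: 6.986. H: 15.9 > 6.986 → include.
Rate on top 3: 8.285. D: 11.6 > 8.285 → include.
Rate on top 4: 9.317. G: 4.4 < 9.317 → exclude; stop.
Optimal diet: B, E, H, D — 4 of 5 types.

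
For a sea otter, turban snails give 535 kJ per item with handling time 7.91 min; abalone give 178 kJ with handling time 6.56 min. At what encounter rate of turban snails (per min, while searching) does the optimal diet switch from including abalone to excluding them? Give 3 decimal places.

0.085 per min

The zero-one rule: include abalone iff E₂/h₂ > λE₁/(1+λh₁). Equality gives the switch point.
λE₁h₂ = E₂ + λE₂h₁ ⇒ λ = E₂/(E₁h₂ − E₂h₁) = 178/(3510 − 1408) = 0.0847 per min.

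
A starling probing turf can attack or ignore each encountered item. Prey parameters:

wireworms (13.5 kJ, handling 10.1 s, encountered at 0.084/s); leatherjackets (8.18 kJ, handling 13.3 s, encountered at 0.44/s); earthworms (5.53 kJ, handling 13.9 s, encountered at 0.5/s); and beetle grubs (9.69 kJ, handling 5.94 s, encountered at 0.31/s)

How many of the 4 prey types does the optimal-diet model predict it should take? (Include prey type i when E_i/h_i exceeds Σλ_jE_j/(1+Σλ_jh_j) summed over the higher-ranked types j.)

Profitabilities (E/h, kJ/s): beetle grubs 1.63, wireworms 1.34, leatherjackets 0.615, earthworms 0.398. Add prey in this order while the next type's profitability exceeds the intake rate on those already taken.
Rate on top 1: 1.057. wireworms: 1.34 > 1.057 → include.
Rate on top 2: 1.121. leatherjackets: 0.615 < 1.121 → exclude; stop.
Optimal diet: beetle grubs, wireworms — 2 of 4 types.

2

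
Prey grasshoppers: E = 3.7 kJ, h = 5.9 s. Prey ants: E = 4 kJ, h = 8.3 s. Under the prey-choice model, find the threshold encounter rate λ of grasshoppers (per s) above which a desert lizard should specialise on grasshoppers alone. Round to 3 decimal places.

At the threshold, the rate on grasshoppers alone equals the profitability of ants: λ·3.7/(1 + λ·5.9) = 4/8.3 = 0.4819.
Rearranging, λ(3.7 − 0.4819×5.9) = 0.4819, so λ = 0.4819/0.8566 = 0.5626 per s.

0.563 per s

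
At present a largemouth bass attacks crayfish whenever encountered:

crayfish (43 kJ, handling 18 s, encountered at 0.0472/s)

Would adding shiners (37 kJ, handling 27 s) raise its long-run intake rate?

Yes

On crayfish alone, R = ΣλE/(1+Σλh) = 2.03/1.85 = 1.097 kJ/s.
Profitability of shiners: 37/27 = 1.37 kJ/s.
Since 1.37 > R, including shiners increases the long-run rate.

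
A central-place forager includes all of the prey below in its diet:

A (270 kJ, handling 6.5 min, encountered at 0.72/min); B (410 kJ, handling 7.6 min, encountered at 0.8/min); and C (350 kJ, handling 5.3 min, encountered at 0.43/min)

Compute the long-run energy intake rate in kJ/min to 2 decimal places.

47.93 kJ/min

Energy encountered per unit search time: 0.72×270 + 0.8×410 + 0.43×350 = 672.9 kJ/min.
Handling time per unit search time: 0.72×6.5 + 0.8×7.6 + 0.43×5.3 = 13.04.
Rate = 672.9/(1 + 13.04) = 47.93 kJ/min.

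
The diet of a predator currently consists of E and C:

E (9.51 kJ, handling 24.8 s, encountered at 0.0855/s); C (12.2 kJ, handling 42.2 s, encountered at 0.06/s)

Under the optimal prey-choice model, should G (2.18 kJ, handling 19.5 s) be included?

On E and C alone, R = ΣλE/(1+Σλh) = 1.545/5.652 = 0.2734 kJ/s.
Profitability of G: 2.18/19.5 = 0.1118 kJ/s.
0.1118 < 0.2734, so adding G would lower the average — exclude it.

No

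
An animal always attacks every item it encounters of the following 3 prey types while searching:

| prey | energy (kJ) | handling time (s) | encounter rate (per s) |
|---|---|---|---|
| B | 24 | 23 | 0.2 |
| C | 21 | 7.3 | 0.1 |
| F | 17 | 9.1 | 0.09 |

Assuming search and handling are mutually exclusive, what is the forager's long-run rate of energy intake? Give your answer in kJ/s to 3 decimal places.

1.179 kJ/s

R = (0.2×24 + 0.1×21 + 0.09×17) / (1 + 0.2×23 + 0.1×7.3 + 0.09×9.1) = 8.43/7.149 = 1.179 kJ/s.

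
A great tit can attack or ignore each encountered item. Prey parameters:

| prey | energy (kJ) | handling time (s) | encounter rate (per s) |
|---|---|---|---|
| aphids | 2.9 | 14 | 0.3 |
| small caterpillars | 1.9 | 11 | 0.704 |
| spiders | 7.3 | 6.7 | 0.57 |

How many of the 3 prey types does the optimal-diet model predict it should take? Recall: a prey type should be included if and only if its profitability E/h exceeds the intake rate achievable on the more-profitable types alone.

1

E/h in descending order: spiders 1.09, aphids 0.207, small caterpillars 0.173 kJ/s. The optimal diet is the largest prefix of this list for which every included type satisfies E_i/h_i > R on the types above it.
Rate on top 1: 0.8635. aphids: 0.207 < 0.8635 → exclude; stop.
Optimal diet: spiders — 1 of 3 types.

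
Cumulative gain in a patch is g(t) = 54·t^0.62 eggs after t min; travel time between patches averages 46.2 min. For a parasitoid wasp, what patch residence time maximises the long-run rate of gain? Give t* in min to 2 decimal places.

Maximise g(t)/(T+t): set derivative to zero → g'(t)(T+t) = g(t).
g'(t) = 0.62·54·t^-0.38. Setting 0.62·54·t^-0.38 = 54·t^0.62/(46.2+t) gives 0.62(46.2+t) = t, so 0.38·t = 0.62×46.2.
t* = 0.62×46.2/0.38 = 75.38 min.

75.38 min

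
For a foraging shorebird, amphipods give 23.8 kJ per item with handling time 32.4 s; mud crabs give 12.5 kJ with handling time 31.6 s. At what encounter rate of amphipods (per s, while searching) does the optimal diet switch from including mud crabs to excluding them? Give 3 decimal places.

0.036 per s

At the threshold, the rate on amphipods alone equals the profitability of mud crabs: λ·23.8/(1 + λ·32.4) = 12.5/31.6 = 0.3956.
Rearranging, λ(23.8 − 0.3956×32.4) = 0.3956, so λ = 0.3956/10.98 = 0.03601 per s.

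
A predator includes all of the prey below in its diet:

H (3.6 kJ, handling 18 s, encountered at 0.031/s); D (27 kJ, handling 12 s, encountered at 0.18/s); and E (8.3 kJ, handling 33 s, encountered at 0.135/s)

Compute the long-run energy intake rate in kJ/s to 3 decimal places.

R = Σλ_iE_i / (1 + Σλ_ih_i)
Numerator: 0.031×3.6 + 0.18×27 + 0.135×8.3 = 6.092
Denominator: 1 + 0.031×18 + 0.18×12 + 0.135×33 = 8.173
R = 6.092/8.173 = 0.7454 kJ/s

0.745 kJ/s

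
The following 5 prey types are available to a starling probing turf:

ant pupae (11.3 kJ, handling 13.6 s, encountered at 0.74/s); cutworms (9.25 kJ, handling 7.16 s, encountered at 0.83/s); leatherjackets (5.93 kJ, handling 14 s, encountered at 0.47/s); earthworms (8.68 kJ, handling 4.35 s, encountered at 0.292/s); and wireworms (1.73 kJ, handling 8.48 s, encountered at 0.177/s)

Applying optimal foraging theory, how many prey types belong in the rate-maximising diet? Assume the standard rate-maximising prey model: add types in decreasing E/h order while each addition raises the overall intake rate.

2

E/h in descending order: earthworms 2, cutworms 1.29, ant pupae 0.831, leatherjackets 0.424, wireworms 0.204 kJ/s. The optimal diet is the largest prefix of this list for which every included type satisfies E_i/h_i > R on the types above it.
Rate on top 1: 1.116. cutworms: 1.29 > 1.116 → include.
Rate on top 2: 1.243. ant pupae: 0.831 < 1.243 → exclude; stop.
Optimal diet: earthworms, cutworms — 2 of 5 types.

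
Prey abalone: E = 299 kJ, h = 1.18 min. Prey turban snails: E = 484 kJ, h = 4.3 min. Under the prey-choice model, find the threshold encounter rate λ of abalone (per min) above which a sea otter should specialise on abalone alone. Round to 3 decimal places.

0.677 per min

At the threshold, the rate on abalone alone equals the profitability of turban snails: λ·299/(1 + λ·1.18) = 484/4.3 = 112.6.
Rearranging, λ(299 − 112.6×1.18) = 112.6, so λ = 112.6/166.2 = 0.6773 per min.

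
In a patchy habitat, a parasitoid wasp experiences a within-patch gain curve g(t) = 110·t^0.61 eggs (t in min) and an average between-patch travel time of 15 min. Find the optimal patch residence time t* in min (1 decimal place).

23.5 min

Maximise g(t)/(T+t): set derivative to zero → g'(t)(T+t) = g(t).
g'(t) = 0.61·110·t^-0.39. Setting 0.61·110·t^-0.39 = 110·t^0.61/(15+t) gives 0.61(15+t) = t, so 0.39·t = 0.61×15.
t* = 0.61×15/0.39 = 23.46 min.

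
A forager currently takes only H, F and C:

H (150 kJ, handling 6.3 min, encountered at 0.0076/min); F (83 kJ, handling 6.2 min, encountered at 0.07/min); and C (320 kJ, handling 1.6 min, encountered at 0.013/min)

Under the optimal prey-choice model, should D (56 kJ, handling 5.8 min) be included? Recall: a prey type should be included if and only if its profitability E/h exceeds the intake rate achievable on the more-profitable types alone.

Yes

Current rate: (0.0076×150 + 0.07×83 + 0.013×320)/(1 + 0.0076×6.3 + 0.07×6.2 + 0.013×1.6) = 7.393 kJ/min.
D: E/h = 56/5.8 = 9.655 kJ/min.
9.655 > 7.393, so adding D raises the average — include it.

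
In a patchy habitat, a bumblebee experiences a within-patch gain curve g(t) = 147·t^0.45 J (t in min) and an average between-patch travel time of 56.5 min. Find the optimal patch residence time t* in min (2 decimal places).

By the marginal value theorem, leave when the instantaneous gain rate g'(t) equals the habitat-wide average g(t)/(T + t).
g'(t) = 0.45·147·t^-0.55. Setting 0.45·147·t^-0.55 = 147·t^0.45/(56.5+t) gives 0.45(56.5+t) = t, so 0.55·t = 0.45×56.5.
t* = 0.45×56.5/0.55 = 46.23 min.

46.23 min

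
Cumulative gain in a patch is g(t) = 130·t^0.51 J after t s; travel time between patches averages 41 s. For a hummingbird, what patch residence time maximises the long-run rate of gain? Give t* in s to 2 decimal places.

Maximise g(t)/(T+t): set derivative to zero → g'(t)(T+t) = g(t).
g'(t) = 0.51·130·t^-0.49. Setting 0.51·130·t^-0.49 = 130·t^0.51/(41+t) gives 0.51(41+t) = t, so 0.49·t = 0.51×41.
t* = 0.51×41/0.49 = 42.67 s.

42.67 s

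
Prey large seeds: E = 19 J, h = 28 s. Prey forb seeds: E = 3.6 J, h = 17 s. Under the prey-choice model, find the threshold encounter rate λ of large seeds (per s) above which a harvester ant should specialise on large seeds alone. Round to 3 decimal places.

At the threshold, the rate on large seeds alone equals the profitability of forb seeds: λ·19/(1 + λ·28) = 3.6/17 = 0.2118.
Rearranging, λ(19 − 0.2118×28) = 0.2118, so λ = 0.2118/13.07 = 0.0162 per s.

0.016 per s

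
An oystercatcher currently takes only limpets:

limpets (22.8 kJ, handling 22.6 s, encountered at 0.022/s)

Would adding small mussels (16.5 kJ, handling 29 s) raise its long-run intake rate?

Yes

Current rate: (0.022×22.8)/(1 + 0.022×22.6) = 0.335 kJ/s.
small mussels: E/h = 16.5/29 = 0.569 kJ/s.
0.569 > 0.335, so adding small mussels raises the average — include it.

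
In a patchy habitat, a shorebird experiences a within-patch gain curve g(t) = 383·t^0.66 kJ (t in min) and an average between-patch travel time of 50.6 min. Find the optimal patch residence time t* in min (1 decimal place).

98.2 min

Optimal t* satisfies g'(t*) = g(t*)/(T + t*).
g'(t) = 0.66·383·t^-0.34. Setting 0.66·383·t^-0.34 = 383·t^0.66/(50.6+t) gives 0.66(50.6+t) = t, so 0.34·t = 0.66×50.6.
t* = 0.66×50.6/0.34 = 98.22 min.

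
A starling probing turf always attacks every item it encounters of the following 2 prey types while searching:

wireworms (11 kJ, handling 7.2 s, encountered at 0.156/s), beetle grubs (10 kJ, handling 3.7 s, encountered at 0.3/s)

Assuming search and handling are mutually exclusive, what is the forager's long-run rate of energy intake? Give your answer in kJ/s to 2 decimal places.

Energy encountered per unit search time: 0.156×11 + 0.3×10 = 4.716 kJ/s.
Handling time per unit search time: 0.156×7.2 + 0.3×3.7 = 2.233.
Rate = 4.716/(1 + 2.233) = 1.459 kJ/s.

1.46 kJ/s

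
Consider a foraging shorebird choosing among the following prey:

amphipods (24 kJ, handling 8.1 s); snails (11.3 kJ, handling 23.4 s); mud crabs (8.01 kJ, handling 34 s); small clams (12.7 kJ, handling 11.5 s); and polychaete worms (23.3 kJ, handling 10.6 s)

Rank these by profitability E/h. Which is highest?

amphipods

Profitability E/h (kJ/s): amphipods = 24/8.1 = 2.96, snails = 11.3/23.4 = 0.483, mud crabs = 8.01/34 = 0.236, small clams = 12.7/11.5 = 1.1, polychaete worms = 23.3/10.6 = 2.2.
Ranked: amphipods > polychaete worms > small clams > snails > mud crabs.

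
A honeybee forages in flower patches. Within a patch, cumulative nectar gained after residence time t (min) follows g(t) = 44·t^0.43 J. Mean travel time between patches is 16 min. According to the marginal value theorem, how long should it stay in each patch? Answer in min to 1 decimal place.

Maximise g(t)/(T+t): set derivative to zero → g'(t)(T+t) = g(t).
g'(t) = 0.43·44·t^-0.57. Setting 0.43·44·t^-0.57 = 44·t^0.43/(16+t) gives 0.43(16+t) = t, so 0.57·t = 0.43×16.
t* = 0.43×16/0.57 = 12.07 min.

12.1 min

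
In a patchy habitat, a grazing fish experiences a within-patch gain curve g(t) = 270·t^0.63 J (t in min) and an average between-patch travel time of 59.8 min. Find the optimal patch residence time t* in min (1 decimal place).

101.8 min

Maximise g(t)/(T+t): set derivative to zero → g'(t)(T+t) = g(t).
g'(t) = 0.63·270·t^-0.37. Setting 0.63·270·t^-0.37 = 270·t^0.63/(59.8+t) gives 0.63(59.8+t) = t, so 0.37·t = 0.63×59.8.
t* = 0.63×59.8/0.37 = 101.8 min.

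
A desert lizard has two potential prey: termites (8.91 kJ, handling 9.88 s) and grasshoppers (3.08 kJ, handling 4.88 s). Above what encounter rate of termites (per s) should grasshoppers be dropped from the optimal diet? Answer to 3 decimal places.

0.236 per s

Drop grasshoppers once their profitability E₂/h₂ falls below the rate achievable on termites alone: E₂/h₂ = λE₁/(1 + λh₁).
Solve for λ: λE₁h₂ = E₂(1 + λh₁) → λ(E₁h₂ − E₂h₁) = E₂ → λ = E₂/(E₁h₂ − E₂h₁).
λ = 3.08/(8.91×4.88 − 3.08×9.88) = 3.08/13.05 = 0.236 per s.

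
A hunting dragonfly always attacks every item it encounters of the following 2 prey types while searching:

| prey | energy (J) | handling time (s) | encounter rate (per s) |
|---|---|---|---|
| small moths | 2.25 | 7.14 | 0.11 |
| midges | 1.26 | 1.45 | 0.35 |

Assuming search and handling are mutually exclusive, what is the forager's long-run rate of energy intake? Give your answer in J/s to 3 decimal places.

R = (0.11×2.25 + 0.35×1.26) / (1 + 0.11×7.14 + 0.35×1.45) = 0.6885/2.293 = 0.3003 J/s.

0.300 J/s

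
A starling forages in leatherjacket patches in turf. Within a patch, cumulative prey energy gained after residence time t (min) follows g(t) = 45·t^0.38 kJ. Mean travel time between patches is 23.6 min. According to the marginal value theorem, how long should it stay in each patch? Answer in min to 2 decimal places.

Maximise g(t)/(T+t): set derivative to zero → g'(t)(T+t) = g(t).
g'(t) = 0.38·45·t^-0.62. Setting 0.38·45·t^-0.62 = 45·t^0.38/(23.6+t) gives 0.38(23.6+t) = t, so 0.62·t = 0.38×23.6.
t* = 0.38×23.6/0.62 = 14.46 min.

14.46 min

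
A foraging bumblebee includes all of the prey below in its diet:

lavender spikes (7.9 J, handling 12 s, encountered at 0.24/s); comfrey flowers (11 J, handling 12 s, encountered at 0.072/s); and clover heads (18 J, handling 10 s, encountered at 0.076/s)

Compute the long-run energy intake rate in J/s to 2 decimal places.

R = (0.24×7.9 + 0.072×11 + 0.076×18) / (1 + 0.24×12 + 0.072×12 + 0.076×10) = 4.056/5.504 = 0.7369 J/s.

0.74 J/s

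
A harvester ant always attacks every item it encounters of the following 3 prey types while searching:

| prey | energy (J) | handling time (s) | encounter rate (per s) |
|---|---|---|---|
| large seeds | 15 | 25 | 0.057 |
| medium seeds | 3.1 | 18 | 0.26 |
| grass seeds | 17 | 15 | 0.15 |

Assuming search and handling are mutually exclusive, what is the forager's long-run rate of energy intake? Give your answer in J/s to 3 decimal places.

Energy encountered per unit search time: 0.057×15 + 0.26×3.1 + 0.15×17 = 4.211 J/s.
Handling time per unit search time: 0.057×25 + 0.26×18 + 0.15×15 = 8.355.
Rate = 4.211/(1 + 8.355) = 0.4501 J/s.

0.450 J/s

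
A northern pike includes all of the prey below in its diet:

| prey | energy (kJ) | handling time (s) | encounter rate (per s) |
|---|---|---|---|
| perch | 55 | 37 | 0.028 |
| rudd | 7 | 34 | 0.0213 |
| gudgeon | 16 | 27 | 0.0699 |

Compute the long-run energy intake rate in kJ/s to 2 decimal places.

R = (0.028×55 + 0.0213×7 + 0.0699×16) / (1 + 0.028×37 + 0.0213×34 + 0.0699×27) = 2.808/4.647 = 0.6041 kJ/s.

0.60 kJ/s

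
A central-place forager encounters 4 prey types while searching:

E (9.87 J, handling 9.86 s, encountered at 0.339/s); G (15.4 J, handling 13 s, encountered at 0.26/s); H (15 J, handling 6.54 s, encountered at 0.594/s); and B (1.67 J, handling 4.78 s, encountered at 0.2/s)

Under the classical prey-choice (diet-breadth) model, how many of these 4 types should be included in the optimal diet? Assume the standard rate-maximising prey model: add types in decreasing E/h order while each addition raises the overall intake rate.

Rank by E/h (J/s): H 2.29, G 1.18, E 1, B 0.349. Include each in turn until the next type's E/h falls below the running intake rate.
Rate on top 1: 1.824. G: 1.18 < 1.824 → exclude; stop.
Optimal diet: H — 1 of 4 types.

1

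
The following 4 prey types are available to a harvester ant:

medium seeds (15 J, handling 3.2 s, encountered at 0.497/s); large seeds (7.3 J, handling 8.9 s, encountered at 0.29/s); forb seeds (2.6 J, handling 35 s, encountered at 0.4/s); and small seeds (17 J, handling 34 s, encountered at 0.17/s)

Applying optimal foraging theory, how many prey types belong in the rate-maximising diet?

E/h in descending order: medium seeds 4.69, large seeds 0.82, small seeds 0.5, forb seeds 0.0743 J/s. The optimal diet is the largest prefix of this list for which every included type satisfies E_i/h_i > R on the types above it.
Rate on top 1: 2.878. large seeds: 0.82 < 2.878 → exclude; stop.
Optimal diet: medium seeds — 1 of 4 types.

1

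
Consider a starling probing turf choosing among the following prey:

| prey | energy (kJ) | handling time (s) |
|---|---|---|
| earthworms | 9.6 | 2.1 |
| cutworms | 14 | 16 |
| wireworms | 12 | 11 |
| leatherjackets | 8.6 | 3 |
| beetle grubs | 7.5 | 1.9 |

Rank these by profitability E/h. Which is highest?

earthworms

In descending order of E/h:
earthworms: 9.6/2.1 = 4.57 kJ/s
beetle grubs: 7.5/1.9 = 3.95 kJ/s
leatherjackets: 8.6/3 = 2.87 kJ/s
wireworms: 12/11 = 1.09 kJ/s
cutworms: 14/16 = 0.875 kJ/s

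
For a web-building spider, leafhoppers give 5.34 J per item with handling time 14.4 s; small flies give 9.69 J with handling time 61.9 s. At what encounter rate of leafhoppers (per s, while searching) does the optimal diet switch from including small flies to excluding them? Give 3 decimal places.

At the threshold, the rate on leafhoppers alone equals the profitability of small flies: λ·5.34/(1 + λ·14.4) = 9.69/61.9 = 0.1565.
Rearranging, λ(5.34 − 0.1565×14.4) = 0.1565, so λ = 0.1565/3.086 = 0.05073 per s.

0.051 per s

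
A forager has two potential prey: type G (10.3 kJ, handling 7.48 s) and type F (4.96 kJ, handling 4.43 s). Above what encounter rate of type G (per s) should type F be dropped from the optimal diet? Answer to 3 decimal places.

0.582 per s

The zero-one rule: include type F iff E₂/h₂ > λE₁/(1+λh₁). Equality gives the switch point.
λE₁h₂ = E₂ + λE₂h₁ ⇒ λ = E₂/(E₁h₂ − E₂h₁) = 4.96/(45.63 − 37.1) = 0.5816 per s.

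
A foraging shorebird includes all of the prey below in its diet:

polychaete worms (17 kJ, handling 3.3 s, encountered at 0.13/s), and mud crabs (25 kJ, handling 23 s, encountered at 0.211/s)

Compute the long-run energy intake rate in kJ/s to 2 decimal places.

R = (0.13×17 + 0.211×25) / (1 + 0.13×3.3 + 0.211×23) = 7.485/6.282 = 1.191 kJ/s.

1.19 kJ/s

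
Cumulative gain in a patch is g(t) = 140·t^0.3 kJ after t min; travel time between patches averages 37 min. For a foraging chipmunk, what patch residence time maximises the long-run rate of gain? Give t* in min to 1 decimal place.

15.9 min

By the marginal value theorem, leave when the instantaneous gain rate g'(t) equals the habitat-wide average g(t)/(T + t).
g'(t) = 0.3·140·t^-0.7. Setting 0.3·140·t^-0.7 = 140·t^0.3/(37+t) gives 0.3(37+t) = t, so 0.70·t = 0.3×37.
t* = 0.3×37/0.70 = 15.86 min.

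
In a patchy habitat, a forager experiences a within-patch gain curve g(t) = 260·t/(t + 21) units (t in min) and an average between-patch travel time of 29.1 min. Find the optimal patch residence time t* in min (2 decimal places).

24.72 min

By the marginal value theorem, leave when the instantaneous gain rate g'(t) equals the habitat-wide average g(t)/(T + t).
g'(t) = 260·21/(t + 21)². Setting 260·21/(t+21)² = 260t/[(t+21)(29.1+t)] gives 21(29.1+t) = t(t+21), so t² = 21×29.1 = 611.1.
t* = √611.1 = 24.72 min.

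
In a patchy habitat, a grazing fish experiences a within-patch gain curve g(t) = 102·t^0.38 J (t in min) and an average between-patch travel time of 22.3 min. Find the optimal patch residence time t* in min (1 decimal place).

Maximise g(t)/(T+t): set derivative to zero → g'(t)(T+t) = g(t).
g'(t) = 0.38·102·t^-0.62. Setting 0.38·102·t^-0.62 = 102·t^0.38/(22.3+t) gives 0.38(22.3+t) = t, so 0.62·t = 0.38×22.3.
t* = 0.38×22.3/0.62 = 13.67 min.

13.7 min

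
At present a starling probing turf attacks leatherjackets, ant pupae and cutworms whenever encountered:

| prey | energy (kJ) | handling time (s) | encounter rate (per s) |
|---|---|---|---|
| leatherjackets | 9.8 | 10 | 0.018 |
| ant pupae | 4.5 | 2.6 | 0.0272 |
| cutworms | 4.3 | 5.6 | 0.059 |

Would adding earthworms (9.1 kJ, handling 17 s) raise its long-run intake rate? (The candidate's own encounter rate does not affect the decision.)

Yes

Intake rate on the current diet: R = (0.018×9.8 + 0.0272×4.5 + 0.059×4.3) / (1 + 0.018×10 + 0.0272×2.6 + 0.059×5.6) = 0.5525/1.581 = 0.3494 kJ/s.
earthworms: E/h = 9.1/17 = 0.5353 kJ/s.
0.5353 > 0.3494, so adding earthworms raises the average — include it.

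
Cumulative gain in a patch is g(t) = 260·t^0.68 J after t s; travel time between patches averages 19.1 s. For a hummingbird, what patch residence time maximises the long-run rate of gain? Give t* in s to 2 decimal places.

40.59 s

Maximise g(t)/(T+t): set derivative to zero → g'(t)(T+t) = g(t).
g'(t) = 0.68·260·t^-0.32. Setting 0.68·260·t^-0.32 = 260·t^0.68/(19.1+t) gives 0.68(19.1+t) = t, so 0.32·t = 0.68×19.1.
t* = 0.68×19.1/0.32 = 40.59 s.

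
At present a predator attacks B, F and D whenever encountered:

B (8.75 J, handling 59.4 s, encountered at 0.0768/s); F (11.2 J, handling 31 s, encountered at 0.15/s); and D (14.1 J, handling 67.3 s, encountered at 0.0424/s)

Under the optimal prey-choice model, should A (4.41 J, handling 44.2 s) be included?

Current rate: (0.0768×8.75 + 0.15×11.2 + 0.0424×14.1)/(1 + 0.0768×59.4 + 0.15×31 + 0.0424×67.3) = 0.2258 J/s.
Profitability of A: 4.41/44.2 = 0.09977 J/s.
0.09977 < 0.2258, so adding A would lower the average — exclude it.

No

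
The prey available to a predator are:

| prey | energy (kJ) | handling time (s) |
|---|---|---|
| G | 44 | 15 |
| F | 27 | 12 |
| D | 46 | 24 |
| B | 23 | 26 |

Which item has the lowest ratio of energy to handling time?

B

In descending order of E/h:
G: 44/15 = 2.93 kJ/s
F: 27/12 = 2.25 kJ/s
D: 46/24 = 1.92 kJ/s
B: 23/26 = 0.885 kJ/s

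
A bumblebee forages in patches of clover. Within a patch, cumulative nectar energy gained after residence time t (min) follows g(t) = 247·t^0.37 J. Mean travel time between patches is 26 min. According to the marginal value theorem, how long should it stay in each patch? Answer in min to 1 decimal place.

15.3 min

By the marginal value theorem, leave when the instantaneous gain rate g'(t) equals the habitat-wide average g(t)/(T + t).
g'(t) = 0.37·247·t^-0.63. Setting 0.37·247·t^-0.63 = 247·t^0.37/(26+t) gives 0.37(26+t) = t, so 0.63·t = 0.37×26.
t* = 0.37×26/0.63 = 15.27 min.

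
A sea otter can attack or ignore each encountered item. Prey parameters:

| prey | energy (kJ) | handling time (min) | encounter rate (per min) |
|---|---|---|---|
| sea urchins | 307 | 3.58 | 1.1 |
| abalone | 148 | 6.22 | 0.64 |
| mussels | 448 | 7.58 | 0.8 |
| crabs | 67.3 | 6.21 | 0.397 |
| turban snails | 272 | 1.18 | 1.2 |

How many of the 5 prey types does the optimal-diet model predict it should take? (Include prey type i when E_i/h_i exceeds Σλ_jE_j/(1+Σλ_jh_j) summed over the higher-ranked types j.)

Profitabilities (E/h, kJ/min): turban snails 231, sea urchins 85.8, mussels 59.1, abalone 23.8, crabs 10.8. Add prey in this order while the next type's profitability exceeds the intake rate on those already taken.
Rate on top 1: 135.1. sea urchins: 85.8 < 135.1 → exclude; stop.
Optimal diet: turban snails — 1 of 5 types.

1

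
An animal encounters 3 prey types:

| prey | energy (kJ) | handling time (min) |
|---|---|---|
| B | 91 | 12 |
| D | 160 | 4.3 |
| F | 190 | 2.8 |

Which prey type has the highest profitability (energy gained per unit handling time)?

F

Profitability E/h (kJ/min): B = 91/12 = 7.58, D = 160/4.3 = 37.2, F = 190/2.8 = 67.9.
Ranked: F > D > B.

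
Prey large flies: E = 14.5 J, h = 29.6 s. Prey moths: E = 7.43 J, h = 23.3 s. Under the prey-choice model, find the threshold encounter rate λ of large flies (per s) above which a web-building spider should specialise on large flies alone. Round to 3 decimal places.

The zero-one rule: include moths iff E₂/h₂ > λE₁/(1+λh₁). Equality gives the switch point.
λE₁h₂ = E₂ + λE₂h₁ ⇒ λ = E₂/(E₁h₂ − E₂h₁) = 7.43/(337.9 − 219.9) = 0.06301 per s.

0.063 per s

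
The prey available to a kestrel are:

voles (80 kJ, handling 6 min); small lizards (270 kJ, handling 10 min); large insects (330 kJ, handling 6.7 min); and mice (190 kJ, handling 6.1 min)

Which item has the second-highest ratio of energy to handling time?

mice

In descending order of E/h:
large insects: 330/6.7 = 49.3 kJ/min
mice: 190/6.1 = 31.1 kJ/min
small lizards: 270/10 = 27 kJ/min
voles: 80/6 = 13.3 kJ/min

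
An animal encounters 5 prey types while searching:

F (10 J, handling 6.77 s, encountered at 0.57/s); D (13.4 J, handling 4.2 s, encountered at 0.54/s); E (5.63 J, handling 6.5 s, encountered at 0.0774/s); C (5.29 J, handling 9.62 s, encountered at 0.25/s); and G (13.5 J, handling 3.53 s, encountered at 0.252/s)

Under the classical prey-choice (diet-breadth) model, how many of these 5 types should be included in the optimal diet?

Rank by E/h (J/s): G 3.82, D 3.19, F 1.48, E 0.866, C 0.55. Include each in turn until the next type's E/h falls below the running intake rate.
Rate on top 1: 1.8. D: 3.19 > 1.8 → include.
Rate on top 2: 2.559. F: 1.48 < 2.559 → exclude; stop.
Optimal diet: G, D — 2 of 5 types.

2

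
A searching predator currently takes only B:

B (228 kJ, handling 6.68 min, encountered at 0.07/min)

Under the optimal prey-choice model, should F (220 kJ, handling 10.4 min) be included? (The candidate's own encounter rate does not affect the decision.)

On B alone, R = ΣλE/(1+Σλh) = 15.96/1.468 = 10.87 kJ/min.
Profitability of F: 220/10.4 = 21.15 kJ/min.
21.15 > 10.87, so adding F raises the average — include it.

Yes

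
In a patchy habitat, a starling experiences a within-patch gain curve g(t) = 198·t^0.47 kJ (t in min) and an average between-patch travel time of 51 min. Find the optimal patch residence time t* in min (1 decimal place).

45.2 min

Optimal t* satisfies g'(t*) = g(t*)/(T + t*).
g'(t) = 0.47·198·t^-0.53. Setting 0.47·198·t^-0.53 = 198·t^0.47/(51+t) gives 0.47(51+t) = t, so 0.53·t = 0.47×51.
t* = 0.47×51/0.53 = 45.23 min.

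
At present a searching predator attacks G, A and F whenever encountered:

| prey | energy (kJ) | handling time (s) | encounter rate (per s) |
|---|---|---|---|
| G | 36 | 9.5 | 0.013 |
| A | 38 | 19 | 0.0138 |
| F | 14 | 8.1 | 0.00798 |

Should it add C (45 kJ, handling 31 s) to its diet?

Yes

On G, A and F alone, R = ΣλE/(1+Σλh) = 1.104/1.45 = 0.7613 kJ/s.
C: E/h = 45/31 = 1.452 kJ/s.
1.452 > 0.7613, so adding C raises the average — include it.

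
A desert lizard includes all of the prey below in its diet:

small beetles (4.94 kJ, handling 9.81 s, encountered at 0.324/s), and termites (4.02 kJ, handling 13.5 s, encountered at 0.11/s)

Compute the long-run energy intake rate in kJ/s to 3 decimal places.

R = (0.324×4.94 + 0.11×4.02) / (1 + 0.324×9.81 + 0.11×13.5) = 2.043/5.663 = 0.3607 kJ/s.

0.361 kJ/s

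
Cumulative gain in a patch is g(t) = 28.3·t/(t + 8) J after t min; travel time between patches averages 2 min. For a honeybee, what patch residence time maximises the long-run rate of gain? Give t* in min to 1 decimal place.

Maximise g(t)/(T+t): set derivative to zero → g'(t)(T+t) = g(t).
g'(t) = 28.3·8/(t + 8)². Setting 28.3·8/(t+8)² = 28.3t/[(t+8)(2+t)] gives 8(2+t) = t(t+8), so t² = 8×2 = 16.
t* = √16 = 4 min.

4.0 min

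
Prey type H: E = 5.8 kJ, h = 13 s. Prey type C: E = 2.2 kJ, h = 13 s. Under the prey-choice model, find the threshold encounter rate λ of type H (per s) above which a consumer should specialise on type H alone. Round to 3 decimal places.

0.047 per s

Drop type C once their profitability E₂/h₂ falls below the rate achievable on type H alone: E₂/h₂ = λE₁/(1 + λh₁).
Solve for λ: λE₁h₂ = E₂(1 + λh₁) → λ(E₁h₂ − E₂h₁) = E₂ → λ = E₂/(E₁h₂ − E₂h₁).
λ = 2.2/(5.8×13 − 2.2×13) = 2.2/46.8 = 0.04701 per s.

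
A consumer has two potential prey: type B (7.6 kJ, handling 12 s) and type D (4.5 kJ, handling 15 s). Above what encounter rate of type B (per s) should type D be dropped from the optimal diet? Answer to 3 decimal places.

0.075 per s

The zero-one rule: include type D iff E₂/h₂ > λE₁/(1+λh₁). Equality gives the switch point.
λE₁h₂ = E₂ + λE₂h₁ ⇒ λ = E₂/(E₁h₂ − E₂h₁) = 4.5/(114 − 54) = 0.075 per s.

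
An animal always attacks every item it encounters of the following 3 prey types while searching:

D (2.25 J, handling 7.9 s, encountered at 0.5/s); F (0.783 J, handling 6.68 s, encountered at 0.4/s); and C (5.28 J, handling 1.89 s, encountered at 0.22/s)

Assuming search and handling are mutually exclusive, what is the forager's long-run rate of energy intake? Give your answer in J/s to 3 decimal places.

Energy encountered per unit search time: 0.5×2.25 + 0.4×0.783 + 0.22×5.28 = 2.6 J/s.
Handling time per unit search time: 0.5×7.9 + 0.4×6.68 + 0.22×1.89 = 7.038.
Rate = 2.6/(1 + 7.038) = 0.3234 J/s.

0.323 J/s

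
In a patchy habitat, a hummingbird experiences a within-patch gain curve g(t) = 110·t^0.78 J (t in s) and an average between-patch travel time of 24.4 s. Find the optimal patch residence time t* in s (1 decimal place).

86.5 s

By the marginal value theorem, leave when the instantaneous gain rate g'(t) equals the habitat-wide average g(t)/(T + t).
g'(t) = 0.78·110·t^-0.22. Setting 0.78·110·t^-0.22 = 110·t^0.78/(24.4+t) gives 0.78(24.4+t) = t, so 0.22·t = 0.78×24.4.
t* = 0.78×24.4/0.22 = 86.51 s.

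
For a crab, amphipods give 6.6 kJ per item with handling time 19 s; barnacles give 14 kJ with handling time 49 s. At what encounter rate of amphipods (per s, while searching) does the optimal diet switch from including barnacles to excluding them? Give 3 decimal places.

At the threshold, the rate on amphipods alone equals the profitability of barnacles: λ·6.6/(1 + λ·19) = 14/49 = 0.2857.
Rearranging, λ(6.6 − 0.2857×19) = 0.2857, so λ = 0.2857/1.171 = 0.2439 per s.

0.244 per s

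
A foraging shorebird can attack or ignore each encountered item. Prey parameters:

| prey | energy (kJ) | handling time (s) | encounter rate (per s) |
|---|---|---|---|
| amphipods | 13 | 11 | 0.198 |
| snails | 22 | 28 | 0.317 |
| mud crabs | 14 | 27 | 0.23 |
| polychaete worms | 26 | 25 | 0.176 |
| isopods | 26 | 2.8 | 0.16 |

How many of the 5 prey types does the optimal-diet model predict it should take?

1

E/h in descending order: isopods 9.29, amphipods 1.18, polychaete worms 1.04, snails 0.786, mud crabs 0.519 kJ/s. The optimal diet is the largest prefix of this list for which every included type satisfies E_i/h_i > R on the types above it.
Rate on top 1: 2.873. amphipods: 1.18 < 2.873 → exclude; stop.
Optimal diet: isopods — 1 of 5 types.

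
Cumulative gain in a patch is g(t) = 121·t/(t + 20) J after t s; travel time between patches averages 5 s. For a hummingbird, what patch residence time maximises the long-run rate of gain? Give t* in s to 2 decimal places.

10.00 s

Maximise g(t)/(T+t): set derivative to zero → g'(t)(T+t) = g(t).
g'(t) = 121·20/(t + 20)². Setting 121·20/(t+20)² = 121t/[(t+20)(5+t)] gives 20(5+t) = t(t+20), so t² = 20×5 = 100.
t* = √100 = 10 s.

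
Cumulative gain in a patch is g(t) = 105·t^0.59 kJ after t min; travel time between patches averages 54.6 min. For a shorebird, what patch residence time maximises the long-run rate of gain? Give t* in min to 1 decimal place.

Optimal t* satisfies g'(t*) = g(t*)/(T + t*).
g'(t) = 0.59·105·t^-0.41. Setting 0.59·105·t^-0.41 = 105·t^0.59/(54.6+t) gives 0.59(54.6+t) = t, so 0.41·t = 0.59×54.6.
t* = 0.59×54.6/0.41 = 78.57 min.

78.6 min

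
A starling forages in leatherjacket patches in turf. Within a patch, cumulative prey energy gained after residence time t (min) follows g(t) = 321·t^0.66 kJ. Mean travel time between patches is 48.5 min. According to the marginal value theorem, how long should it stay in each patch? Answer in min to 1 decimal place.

Optimal t* satisfies g'(t*) = g(t*)/(T + t*).
g'(t) = 0.66·321·t^-0.34. Setting 0.66·321·t^-0.34 = 321·t^0.66/(48.5+t) gives 0.66(48.5+t) = t, so 0.34·t = 0.66×48.5.
t* = 0.66×48.5/0.34 = 94.15 min.

94.1 min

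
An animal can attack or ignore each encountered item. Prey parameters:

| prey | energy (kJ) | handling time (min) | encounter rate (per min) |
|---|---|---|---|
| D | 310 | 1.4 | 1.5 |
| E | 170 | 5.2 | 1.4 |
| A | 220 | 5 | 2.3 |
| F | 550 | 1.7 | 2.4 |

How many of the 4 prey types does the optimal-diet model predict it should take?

1

Rank by E/h (kJ/min): F 324, D 221, A 44, E 32.7. Include each in turn until the next type's E/h falls below the running intake rate.
Rate on top 1: 259.8. D: 221 < 259.8 → exclude; stop.
Optimal diet: F — 1 of 4 types.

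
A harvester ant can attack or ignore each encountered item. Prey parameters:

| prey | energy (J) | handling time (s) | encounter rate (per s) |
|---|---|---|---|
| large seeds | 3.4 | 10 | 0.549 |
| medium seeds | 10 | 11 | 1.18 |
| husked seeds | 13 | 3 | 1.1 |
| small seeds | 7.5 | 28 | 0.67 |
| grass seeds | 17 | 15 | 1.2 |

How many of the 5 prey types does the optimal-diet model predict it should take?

1

Profitabilities (E/h, J/s): husked seeds 4.33, grass seeds 1.13, medium seeds 0.909, large seeds 0.34, small seeds 0.268. Add prey in this order while the next type's profitability exceeds the intake rate on those already taken.
Rate on top 1: 3.326. grass seeds: 1.13 < 3.326 → exclude; stop.
Optimal diet: husked seeds — 1 of 5 types.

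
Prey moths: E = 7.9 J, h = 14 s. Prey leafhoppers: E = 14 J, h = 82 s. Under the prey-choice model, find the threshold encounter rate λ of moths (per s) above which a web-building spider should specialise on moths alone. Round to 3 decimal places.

At the threshold, the rate on moths alone equals the profitability of leafhoppers: λ·7.9/(1 + λ·14) = 14/82 = 0.1707.
Rearranging, λ(7.9 − 0.1707×14) = 0.1707, so λ = 0.1707/5.51 = 0.03099 per s.

0.031 per s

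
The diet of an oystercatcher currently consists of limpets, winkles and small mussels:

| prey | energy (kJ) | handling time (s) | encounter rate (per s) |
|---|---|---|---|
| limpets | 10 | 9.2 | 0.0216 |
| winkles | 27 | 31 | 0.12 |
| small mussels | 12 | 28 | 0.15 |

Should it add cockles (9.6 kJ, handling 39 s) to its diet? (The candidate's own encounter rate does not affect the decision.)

No

Current rate: (0.0216×10 + 0.12×27 + 0.15×12)/(1 + 0.0216×9.2 + 0.12×31 + 0.15×28) = 0.5764 kJ/s.
Profitability of cockles: 9.6/39 = 0.2462 kJ/s.
0.2462 < 0.5764, so adding cockles would lower the average — exclude it.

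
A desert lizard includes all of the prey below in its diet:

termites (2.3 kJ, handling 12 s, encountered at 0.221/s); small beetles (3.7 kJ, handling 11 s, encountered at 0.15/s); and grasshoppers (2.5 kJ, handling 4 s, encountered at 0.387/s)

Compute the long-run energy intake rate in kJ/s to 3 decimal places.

R = Σλ_iE_i / (1 + Σλ_ih_i)
Numerator: 0.221×2.3 + 0.15×3.7 + 0.387×2.5 = 2.031
Denominator: 1 + 0.221×12 + 0.15×11 + 0.387×4 = 6.85
R = 2.031/6.85 = 0.2965 kJ/s

0.296 kJ/s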